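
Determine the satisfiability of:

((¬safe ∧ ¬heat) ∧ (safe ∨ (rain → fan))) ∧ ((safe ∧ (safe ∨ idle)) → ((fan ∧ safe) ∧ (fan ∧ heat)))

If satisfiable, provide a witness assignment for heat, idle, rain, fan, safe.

heat: False, idle: True, rain: False, fan: True, safe: False

  (¬safe ∧ ¬heat) ∧ (safe ∨ (rain → fan)) = True
    ¬safe ∧ ¬heat = True
      ¬safe = True
      ¬heat = True
    safe ∨ (rain → fan) = True
      rain → fan = True
  (safe ∧ (safe ∨ idle)) → ((fan ∧ safe) ∧ (fan ∧ heat)) = True
    safe ∧ (safe ∨ idle) = False
      safe ∨ idle = True
    (fan ∧ safe) ∧ (fan ∧ heat) = False
      fan ∧ safe = False
      fan ∧ heat = False
Both conjuncts True, so the formula holds.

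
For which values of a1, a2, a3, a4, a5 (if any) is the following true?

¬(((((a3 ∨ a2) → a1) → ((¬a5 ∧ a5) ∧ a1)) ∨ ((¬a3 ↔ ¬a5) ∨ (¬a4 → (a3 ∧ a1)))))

a1 = False, a2 = False, a3 = False, a4 = False, a5 = True

  ¬(((((a3 ∨ a2) → a1) → ((¬a5 ∧ a5) ∧ a1)) ∨ ((¬a3 ↔ ¬a5) ∨ (¬a4 → (a3 ∧ a1))))) = True
    (((a3 ∨ a2) → a1) → ((¬a5 ∧ a5) ∧ a1)) ∨ ((¬a3 ↔ ¬a5) ∨ (¬a4 → (a3 ∧ a1))) = False
      ((a3 ∨ a2) → a1) → ((¬a5 ∧ a5) ∧ a1) = False
        (a3 ∨ a2) → a1 = True
          a3 ∨ a2 = False
        (¬a5 ∧ a5) ∧ a1 = False
          ¬a5 ∧ a5 = False
            ¬a5 = False
      (¬a3 ↔ ¬a5) ∨ (¬a4 → (a3 ∧ a1)) = False
        ¬a3 ↔ ¬a5 = False
          ¬a3 = True
          ¬a5 = False
        ¬a4 → (a3 ∧ a1) = False
          ¬a4 = True
          a3 ∧ a1 = False
The formula evaluates to True.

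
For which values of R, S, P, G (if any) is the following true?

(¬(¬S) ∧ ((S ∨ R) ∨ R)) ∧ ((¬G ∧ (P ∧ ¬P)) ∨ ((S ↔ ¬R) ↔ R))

Case S = True: the formula simplifies to (¬G ∧ (P ∧ ¬P)) ∨ (¬R ↔ R).
  P = True: simplifies to ¬R ↔ R.
    R = True: this becomes ¬True ↔ True = False.
    R = False: this becomes ¬False ↔ False = False.
  P = False: simplifies to ¬R ↔ R.
    R = True: this becomes ¬True ↔ True = False.
    R = False: this becomes ¬False ↔ False = False.
Case S = False: the conjunct ¬(¬S) becomes ¬(¬False) = False.
Both cases fail — unsatisfiable.

The formula is unsatisfiable.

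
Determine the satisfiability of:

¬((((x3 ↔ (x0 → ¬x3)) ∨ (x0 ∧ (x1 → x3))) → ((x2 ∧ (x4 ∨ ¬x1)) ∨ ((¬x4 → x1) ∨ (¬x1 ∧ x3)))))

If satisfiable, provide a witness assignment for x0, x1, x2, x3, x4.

x0 = True; x1 = False; x2 = False; x3 = False; x4 = False

  ¬((((x3 ↔ (x0 → ¬x3)) ∨ (x0 ∧ (x1 → x3))) → ((x2 ∧ (x4 ∨ ¬x1)) ∨ ((¬x4 → x1) ∨ (¬x1 ∧ x3))))) = True
    ((x3 ↔ (x0 → ¬x3)) ∨ (x0 ∧ (x1 → x3))) → ((x2 ∧ (x4 ∨ ¬x1)) ∨ ((¬x4 → x1) ∨ (¬x1 ∧ x3))) = False
      (x3 ↔ (x0 → ¬x3)) ∨ (x0 ∧ (x1 → x3)) = True
        x3 ↔ (x0 → ¬x3) = False
          x0 → ¬x3 = True
            ¬x3 = True
        x0 ∧ (x1 → x3) = True
          x1 → x3 = True
      (x2 ∧ (x4 ∨ ¬x1)) ∨ ((¬x4 → x1) ∨ (¬x1 ∧ x3)) = False
        x2 ∧ (x4 ∨ ¬x1) = False
          x4 ∨ ¬x1 = True
            ¬x1 = True
        (¬x4 → x1) ∨ (¬x1 ∧ x3) = False
          ¬x4 → x1 = False
            ¬x4 = True
          ¬x1 ∧ x3 = False
            ¬x1 = True
The formula evaluates to True.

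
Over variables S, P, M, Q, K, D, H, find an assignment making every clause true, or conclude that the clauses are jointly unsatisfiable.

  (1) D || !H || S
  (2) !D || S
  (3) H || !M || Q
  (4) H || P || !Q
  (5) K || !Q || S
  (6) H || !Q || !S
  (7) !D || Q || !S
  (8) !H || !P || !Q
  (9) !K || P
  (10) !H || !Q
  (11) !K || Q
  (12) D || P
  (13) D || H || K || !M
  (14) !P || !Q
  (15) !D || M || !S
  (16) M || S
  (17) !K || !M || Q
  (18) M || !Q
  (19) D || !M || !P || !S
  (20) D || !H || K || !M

Set S = True.
Set P = True.
  then (!P || !Q) forces Q = False.
  then (!D || Q || !S) forces D = False.
  then (!K || Q) forces K = False.
  then (D || !M || !P || !S) forces M = False.
Set H = True.
All clauses satisfied.

S = True, P = True, M = False, Q = False, K = False, D = False, H = True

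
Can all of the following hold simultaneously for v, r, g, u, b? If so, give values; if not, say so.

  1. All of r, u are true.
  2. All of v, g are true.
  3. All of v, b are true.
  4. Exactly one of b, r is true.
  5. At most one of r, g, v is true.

Case v = True:
  (1) forces r = True.
  Constraint (5) is violated (r=T, v=T) — contradiction.
Case v = False:
  Constraint (2) is violated (v=F) — contradiction.
Both cases fail — unsatisfiable.

Unsatisfiable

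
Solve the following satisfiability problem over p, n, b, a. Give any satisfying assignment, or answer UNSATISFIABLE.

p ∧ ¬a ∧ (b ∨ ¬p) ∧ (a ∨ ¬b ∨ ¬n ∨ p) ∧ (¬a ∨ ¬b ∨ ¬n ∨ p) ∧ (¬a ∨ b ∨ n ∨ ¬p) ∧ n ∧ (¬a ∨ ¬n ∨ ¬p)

p = True; n = True; b = True; a = False

Unit clause (p) forces p = True.
Unit clause (¬a) forces a = False.
In (b ∨ ¬p) only b is left, so b = True.
Unit clause (n) forces n = True.
Check each clause:
  (p): p holds.
  (¬a): ¬a holds.
  (b ∨ ¬p): b holds.
  (a ∨ ¬b ∨ ¬n ∨ p): p holds.
  (¬a ∨ ¬b ∨ ¬n ∨ p): ¬a holds.
  (¬a ∨ b ∨ n ∨ ¬p): ¬a holds.
  (n): n holds.
  (¬a ∨ ¬n ∨ ¬p): ¬a holds.
All clauses satisfied.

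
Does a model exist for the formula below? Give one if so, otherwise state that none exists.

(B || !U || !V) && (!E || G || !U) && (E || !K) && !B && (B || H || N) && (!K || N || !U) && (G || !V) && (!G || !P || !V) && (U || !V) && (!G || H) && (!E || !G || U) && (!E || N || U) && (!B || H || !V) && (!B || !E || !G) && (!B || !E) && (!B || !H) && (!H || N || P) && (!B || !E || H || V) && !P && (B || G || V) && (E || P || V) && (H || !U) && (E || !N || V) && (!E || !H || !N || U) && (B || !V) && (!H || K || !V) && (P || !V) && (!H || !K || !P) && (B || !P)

H = True, P = False, B = False, K = True, G = True, U = True, E = True, V = False, N = True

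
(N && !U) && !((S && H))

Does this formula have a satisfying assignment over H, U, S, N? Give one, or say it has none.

H=F, U=F, S=T, N=T

  N && !U = True
    !U = True
  !((S && H)) = True
    S && H = False
Both conjuncts True, so the formula holds.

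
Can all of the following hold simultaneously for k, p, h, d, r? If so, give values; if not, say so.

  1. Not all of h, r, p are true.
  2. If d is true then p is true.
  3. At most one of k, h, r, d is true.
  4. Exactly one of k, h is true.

k = False, p = True, h = True, d = False, r = False

  (1) {h, r, p}: 2/3 true — not all ✓
  (2) d=F ⇒ p: vacuous ✓
  (3) {k, h, r, d}: 1 true — at most one ✓
  (4) {k, h}: 1 true — exactly one ✓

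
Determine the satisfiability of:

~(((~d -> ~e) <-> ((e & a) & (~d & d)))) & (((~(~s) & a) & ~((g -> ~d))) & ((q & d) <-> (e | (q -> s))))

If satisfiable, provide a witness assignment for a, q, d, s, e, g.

a = True, q = True, d = True, s = True, e = False, g = True

  ~(((~d -> ~e) <-> ((e & a) & (~d & d)))) = True
    (~d -> ~e) <-> ((e & a) & (~d & d)) = False
      ~d -> ~e = True
        ~d = False
        ~e = True
      (e & a) & (~d & d) = False
        e & a = False
        ~d & d = False
          ~d = False
  ((~(~s) & a) & ~((g -> ~d))) & ((q & d) <-> (e | (q -> s))) = True
    (~(~s) & a) & ~((g -> ~d)) = True
      ~(~s) & a = True
        ~(~s) = True
          ~s = False
      ~((g -> ~d)) = True
        g -> ~d = False
          ~d = False
    (q & d) <-> (e | (q -> s)) = True
      q & d = True
      e | (q -> s) = True
        q -> s = True
Both conjuncts True, so the formula holds.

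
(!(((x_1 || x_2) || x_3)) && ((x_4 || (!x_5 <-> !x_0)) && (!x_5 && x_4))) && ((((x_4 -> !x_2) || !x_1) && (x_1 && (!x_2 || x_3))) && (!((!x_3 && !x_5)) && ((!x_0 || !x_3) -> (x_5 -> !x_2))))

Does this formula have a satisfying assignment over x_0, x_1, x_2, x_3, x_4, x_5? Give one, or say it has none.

Case x_1 = True: the conjunct !(((x_1 || x_2) || x_3)) becomes !((True || x_3)) = False.
Case x_1 = False: the conjunct x_1 is False.
Both cases fail — unsatisfiable.

No satisfying assignment exists.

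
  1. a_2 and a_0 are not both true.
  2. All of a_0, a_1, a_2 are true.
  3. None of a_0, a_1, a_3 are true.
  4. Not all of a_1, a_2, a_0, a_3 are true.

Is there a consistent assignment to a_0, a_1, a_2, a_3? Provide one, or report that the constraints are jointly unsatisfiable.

Case a_0 = True:
  Constraint (3) is violated (a_0=T) — contradiction.
Case a_0 = False:
  Constraint (2) is violated (a_0=F) — contradiction.
Both cases fail — unsatisfiable.

The formula is unsatisfiable.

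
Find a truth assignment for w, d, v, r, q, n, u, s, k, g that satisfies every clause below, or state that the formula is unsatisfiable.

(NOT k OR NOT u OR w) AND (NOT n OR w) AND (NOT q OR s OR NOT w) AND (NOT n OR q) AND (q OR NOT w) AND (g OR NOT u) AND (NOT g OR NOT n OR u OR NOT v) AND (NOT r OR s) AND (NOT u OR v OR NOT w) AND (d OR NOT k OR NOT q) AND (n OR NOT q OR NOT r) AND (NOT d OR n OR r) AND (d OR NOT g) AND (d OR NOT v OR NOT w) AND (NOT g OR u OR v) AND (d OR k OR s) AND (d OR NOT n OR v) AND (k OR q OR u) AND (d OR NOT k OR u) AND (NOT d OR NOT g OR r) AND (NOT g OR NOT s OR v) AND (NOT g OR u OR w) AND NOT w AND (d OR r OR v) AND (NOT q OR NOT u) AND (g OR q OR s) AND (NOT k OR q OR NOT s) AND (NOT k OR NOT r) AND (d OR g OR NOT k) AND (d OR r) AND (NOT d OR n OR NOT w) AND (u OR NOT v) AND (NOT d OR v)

w = False, d = True, v = True, r = True, q = False, n = False, u = True, s = True, k = False, g = True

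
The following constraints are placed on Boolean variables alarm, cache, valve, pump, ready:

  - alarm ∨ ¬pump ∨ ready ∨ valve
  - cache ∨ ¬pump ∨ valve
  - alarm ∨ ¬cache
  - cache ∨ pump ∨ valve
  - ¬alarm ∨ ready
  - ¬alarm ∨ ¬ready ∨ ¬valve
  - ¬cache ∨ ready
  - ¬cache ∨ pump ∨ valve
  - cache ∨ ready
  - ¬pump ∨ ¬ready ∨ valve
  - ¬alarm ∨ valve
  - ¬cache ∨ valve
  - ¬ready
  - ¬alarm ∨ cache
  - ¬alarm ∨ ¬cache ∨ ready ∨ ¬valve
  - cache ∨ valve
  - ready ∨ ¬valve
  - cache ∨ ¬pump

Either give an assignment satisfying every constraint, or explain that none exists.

Unsatisfiable — no assignment works.

Case ready = True:
  Clause (¬ready) is falsified — contradiction.
Case ready = False:
  (¬alarm ∨ ready) forces alarm = False.
  (alarm ∨ ¬cache) forces cache = False.
  Clause (cache ∨ ready) is falsified — contradiction.
Both cases fail, so the formula is unsatisfiable.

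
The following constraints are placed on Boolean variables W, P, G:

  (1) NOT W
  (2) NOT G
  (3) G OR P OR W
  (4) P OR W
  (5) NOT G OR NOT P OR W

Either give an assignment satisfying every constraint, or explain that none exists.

W = False, P = True, G = False

Unit clause (NOT W) forces W = False.
Unit clause (NOT G) forces G = False.
In (G OR P OR W) only P is left, so P = True.
All clauses satisfied.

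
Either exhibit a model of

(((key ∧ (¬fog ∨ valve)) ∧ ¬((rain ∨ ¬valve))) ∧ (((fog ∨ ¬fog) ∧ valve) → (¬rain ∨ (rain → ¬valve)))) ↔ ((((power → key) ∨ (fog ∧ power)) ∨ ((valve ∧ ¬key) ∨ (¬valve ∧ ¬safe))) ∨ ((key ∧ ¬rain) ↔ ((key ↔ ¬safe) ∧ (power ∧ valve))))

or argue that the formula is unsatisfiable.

safe=F, rain=F, power=F, key=T, valve=T, fog=T

  (((key ∧ (¬fog ∨ valve)) ∧ ¬((rain ∨ ¬valve))) ∧ (((fog ∨ ¬fog) ∧ valve) → (¬rain ∨ (rain → ¬valve)))) ↔ ((((power → key) ∨ (fog ∧ power)) ∨ ((valve ∧ ¬key) ∨ (¬valve ∧ ¬safe))) ∨ ((key ∧ ¬rain) ↔ ((key ↔ ¬safe) ∧ (power ∧ valve)))) = True
    ((key ∧ (¬fog ∨ valve)) ∧ ¬((rain ∨ ¬valve))) ∧ (((fog ∨ ¬fog) ∧ valve) → (¬rain ∨ (rain → ¬valve))) = True
      (key ∧ (¬fog ∨ valve)) ∧ ¬((rain ∨ ¬valve)) = True
        key ∧ (¬fog ∨ valve) = True
          ¬fog ∨ valve = True
            ¬fog = False
        ¬((rain ∨ ¬valve)) = True
          rain ∨ ¬valve = False
            ¬valve = False
      ((fog ∨ ¬fog) ∧ valve) → (¬rain ∨ (rain → ¬valve)) = True
        (fog ∨ ¬fog) ∧ valve = True
          fog ∨ ¬fog = True
            ¬fog = False
        ¬rain ∨ (rain → ¬valve) = True
          ¬rain = True
          rain → ¬valve = True
            ¬valve = False
    (((power → key) ∨ (fog ∧ power)) ∨ ((valve ∧ ¬key) ∨ (¬valve ∧ ¬safe))) ∨ ((key ∧ ¬rain) ↔ ((key ↔ ¬safe) ∧ (power ∧ valve))) = True
      ((power → key) ∨ (fog ∧ power)) ∨ ((valve ∧ ¬key) ∨ (¬valve ∧ ¬safe)) = True
        (power → key) ∨ (fog ∧ power) = True
          power → key = True
          fog ∧ power = False
        (valve ∧ ¬key) ∨ (¬valve ∧ ¬safe) = False
          valve ∧ ¬key = False
            ¬key = False
          ¬valve ∧ ¬safe = False
            ¬valve = False
            ¬safe = True
      (key ∧ ¬rain) ↔ ((key ↔ ¬safe) ∧ (power ∧ valve)) = False
        key ∧ ¬rain = True
          ¬rain = True
        (key ↔ ¬safe) ∧ (power ∧ valve) = False
          key ↔ ¬safe = True
            ¬safe = True
          power ∧ valve = False
The formula evaluates to True.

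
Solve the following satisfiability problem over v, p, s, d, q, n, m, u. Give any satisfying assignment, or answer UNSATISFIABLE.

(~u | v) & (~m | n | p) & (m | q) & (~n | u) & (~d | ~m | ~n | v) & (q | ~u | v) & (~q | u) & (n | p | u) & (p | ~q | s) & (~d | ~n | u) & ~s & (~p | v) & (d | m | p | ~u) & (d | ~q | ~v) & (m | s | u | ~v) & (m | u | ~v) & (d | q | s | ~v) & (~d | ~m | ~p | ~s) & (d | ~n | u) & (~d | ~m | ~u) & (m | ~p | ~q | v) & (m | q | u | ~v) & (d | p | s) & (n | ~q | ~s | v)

Unit clause (~s) forces s = False.
Set v = True.
Set p = True.
Set d = True.
Set q = True.
  then (~q | u) forces u = True.
  then (~d | ~m | ~u) forces m = False.
Set n = False.
All clauses satisfied.

v=T, p=T, s=F, d=T, q=T, n=F, m=F, u=T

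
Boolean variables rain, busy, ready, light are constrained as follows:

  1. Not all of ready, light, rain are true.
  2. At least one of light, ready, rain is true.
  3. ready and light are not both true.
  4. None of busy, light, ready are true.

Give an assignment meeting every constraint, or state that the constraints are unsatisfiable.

rain: True, busy: False, ready: False, light: False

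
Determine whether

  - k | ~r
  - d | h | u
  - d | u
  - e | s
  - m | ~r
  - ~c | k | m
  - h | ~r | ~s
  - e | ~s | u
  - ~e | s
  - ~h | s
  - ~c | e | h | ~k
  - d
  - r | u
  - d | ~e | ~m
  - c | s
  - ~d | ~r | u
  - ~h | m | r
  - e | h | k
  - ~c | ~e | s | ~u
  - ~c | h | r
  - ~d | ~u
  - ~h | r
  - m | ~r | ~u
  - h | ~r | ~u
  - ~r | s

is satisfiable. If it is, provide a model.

Case d = True:
  (~d | ~u) forces u = False.
  (r | u) forces r = True.
  Clause (~d | ~r | u) is falsified — contradiction.
Case d = False:
  Clause (d) is falsified — contradiction.
Both cases fail, so the formula is unsatisfiable.

UNSATISFIABLE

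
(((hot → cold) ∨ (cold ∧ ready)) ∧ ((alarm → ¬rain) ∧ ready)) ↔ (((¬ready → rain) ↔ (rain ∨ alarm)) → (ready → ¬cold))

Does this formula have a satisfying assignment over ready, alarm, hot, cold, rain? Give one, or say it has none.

ready=T, alarm=F, hot=F, cold=F, rain=F

  (((hot → cold) ∨ (cold ∧ ready)) ∧ ((alarm → ¬rain) ∧ ready)) ↔ (((¬ready → rain) ↔ (rain ∨ alarm)) → (ready → ¬cold)) = True
    ((hot → cold) ∨ (cold ∧ ready)) ∧ ((alarm → ¬rain) ∧ ready) = True
      (hot → cold) ∨ (cold ∧ ready) = True
        hot → cold = True
        cold ∧ ready = False
      (alarm → ¬rain) ∧ ready = True
        alarm → ¬rain = True
          ¬rain = True
    ((¬ready → rain) ↔ (rain ∨ alarm)) → (ready → ¬cold) = True
      (¬ready → rain) ↔ (rain ∨ alarm) = False
        ¬ready → rain = True
          ¬ready = False
        rain ∨ alarm = False
      ready → ¬cold = True
        ¬cold = True
The formula evaluates to True.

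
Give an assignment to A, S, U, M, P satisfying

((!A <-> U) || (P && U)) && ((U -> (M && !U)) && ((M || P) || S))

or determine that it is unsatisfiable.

A = True, S = True, U = False, M = False, P = False

  (!A <-> U) || (P && U) = True
    !A <-> U = True
      !A = False
    P && U = False
  (U -> (M && !U)) && ((M || P) || S) = True
    U -> (M && !U) = True
      M && !U = False
        !U = True
    (M || P) || S = True
      M || P = False
Both conjuncts True, so the formula holds.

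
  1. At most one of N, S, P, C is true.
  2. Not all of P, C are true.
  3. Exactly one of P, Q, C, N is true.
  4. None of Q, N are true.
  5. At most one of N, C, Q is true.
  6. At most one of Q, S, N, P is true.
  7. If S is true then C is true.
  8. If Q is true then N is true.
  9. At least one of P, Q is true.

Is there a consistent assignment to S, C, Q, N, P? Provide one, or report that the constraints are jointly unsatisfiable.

S=F; C=F; Q=F; N=F; P=T

  (1) {N, S, P, C}: 1 true — at most one ✓
  (2) {P, C}: 1/2 true — not all ✓
  (3) {P, Q, C, N}: 1 true — exactly one ✓
  (4) {Q, N}: 0 true — none ✓
  (5) {N, C, Q}: 0 true — at most one ✓
  (6) {Q, S, N, P}: 1 true — at most one ✓
  (7) S=F ⇒ C: vacuous ✓
  (8) Q=F ⇒ N: vacuous ✓
  (9) {P, Q}: 1 true — at least one ✓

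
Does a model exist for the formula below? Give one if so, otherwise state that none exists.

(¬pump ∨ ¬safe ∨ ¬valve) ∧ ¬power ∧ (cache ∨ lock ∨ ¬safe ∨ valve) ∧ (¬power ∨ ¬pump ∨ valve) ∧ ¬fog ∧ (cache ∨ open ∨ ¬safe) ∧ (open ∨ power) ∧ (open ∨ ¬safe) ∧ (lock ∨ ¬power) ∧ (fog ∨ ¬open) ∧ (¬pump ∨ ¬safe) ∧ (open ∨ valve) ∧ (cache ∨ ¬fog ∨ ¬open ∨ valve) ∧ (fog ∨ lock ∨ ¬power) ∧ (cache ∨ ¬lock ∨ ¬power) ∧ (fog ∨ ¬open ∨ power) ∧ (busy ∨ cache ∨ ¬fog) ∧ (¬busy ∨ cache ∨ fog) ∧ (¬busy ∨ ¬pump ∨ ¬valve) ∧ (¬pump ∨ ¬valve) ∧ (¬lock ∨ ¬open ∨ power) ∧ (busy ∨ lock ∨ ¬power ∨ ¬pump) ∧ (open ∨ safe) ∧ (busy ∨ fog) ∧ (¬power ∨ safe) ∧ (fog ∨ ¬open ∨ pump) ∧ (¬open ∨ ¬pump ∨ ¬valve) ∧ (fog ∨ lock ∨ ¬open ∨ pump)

Unsatisfiable

Case power = True:
  Clause (¬power) is falsified — contradiction.
Case power = False:
  (¬fog) forces fog = False.
  (open ∨ power) forces open = True.
  Clause (fog ∨ ¬open) is falsified — contradiction.
Both cases fail, so the formula is unsatisfiable.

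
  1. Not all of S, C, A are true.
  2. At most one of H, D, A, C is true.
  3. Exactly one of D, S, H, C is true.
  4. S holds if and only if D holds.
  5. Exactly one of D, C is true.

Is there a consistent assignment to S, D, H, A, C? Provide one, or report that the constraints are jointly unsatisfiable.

S = False, D = False, H = False, A = False, C = True

  (1) {S, C, A}: 1/3 true — not all ✓
  (2) {H, D, A, C}: 1 true — at most one ✓
  (3) {D, S, H, C}: 1 true — exactly one ✓
  (4) S=F, D=F — same ✓
  (5) {D, C}: 1 true — exactly one ✓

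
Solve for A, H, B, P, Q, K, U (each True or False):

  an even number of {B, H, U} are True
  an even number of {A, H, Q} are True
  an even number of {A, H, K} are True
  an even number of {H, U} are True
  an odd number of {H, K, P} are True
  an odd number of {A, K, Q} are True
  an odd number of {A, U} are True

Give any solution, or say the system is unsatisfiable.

A = True, H = False, B = False, P = False, Q = True, K = True, U = False

{B, H, U}: 0 true → even ✓
{A, H, Q}: 2 true → even ✓
{A, H, K}: 2 true → even ✓
{H, U}: 0 true → even ✓
{H, K, P}: 1 true → odd ✓
{A, K, Q}: 3 true → odd ✓
{A, U}: 1 true → odd ✓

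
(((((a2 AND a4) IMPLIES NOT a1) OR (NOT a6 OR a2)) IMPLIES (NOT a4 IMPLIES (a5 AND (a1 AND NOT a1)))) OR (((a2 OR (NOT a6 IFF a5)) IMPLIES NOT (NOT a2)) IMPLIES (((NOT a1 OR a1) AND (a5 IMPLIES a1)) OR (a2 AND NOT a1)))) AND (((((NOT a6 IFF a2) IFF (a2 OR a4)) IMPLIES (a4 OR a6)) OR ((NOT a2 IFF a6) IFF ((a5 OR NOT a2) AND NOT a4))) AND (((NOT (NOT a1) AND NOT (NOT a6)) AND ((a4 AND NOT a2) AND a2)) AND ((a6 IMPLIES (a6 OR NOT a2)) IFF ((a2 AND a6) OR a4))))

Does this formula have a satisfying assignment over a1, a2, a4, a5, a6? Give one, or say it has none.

Unsatisfiable

Case a2 = True: the conjunct NOT a2 is False.
Case a2 = False: the conjunct a2 is False.
Both cases fail — unsatisfiable.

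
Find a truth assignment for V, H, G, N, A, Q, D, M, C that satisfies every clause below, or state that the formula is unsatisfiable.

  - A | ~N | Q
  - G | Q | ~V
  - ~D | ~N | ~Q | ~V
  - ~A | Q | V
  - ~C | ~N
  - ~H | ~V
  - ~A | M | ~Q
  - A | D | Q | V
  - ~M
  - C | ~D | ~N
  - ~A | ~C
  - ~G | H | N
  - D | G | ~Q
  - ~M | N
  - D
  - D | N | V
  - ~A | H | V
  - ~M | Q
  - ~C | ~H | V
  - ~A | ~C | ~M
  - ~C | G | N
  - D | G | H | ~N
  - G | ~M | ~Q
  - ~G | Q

V = False; H = False; G = False; N = False; A = False; Q = False; D = True; M = False; C = False

Unit clause (~M) forces M = False.
Unit clause (D) forces D = True.
Set V = False.
Set H = False.
  then (~A | H | V) forces A = False.
Try G = True:
  (~G | H | N) forces N = True.
  (A | ~N | Q) forces Q = True.
  (~C | ~N) forces C = False.
  clause (C | ~D | ~N) is falsified — backtrack.
So G = False.
Set N = False.
  then (~C | G | N) forces C = False.
Set Q = False.
All clauses satisfied.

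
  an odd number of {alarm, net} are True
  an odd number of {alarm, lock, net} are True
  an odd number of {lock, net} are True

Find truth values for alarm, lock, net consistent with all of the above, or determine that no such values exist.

alarm = False, lock = False, net = True

{alarm, net}: 1 true → odd ✓
{alarm, lock, net}: 1 true → odd ✓
{lock, net}: 1 true → odd ✓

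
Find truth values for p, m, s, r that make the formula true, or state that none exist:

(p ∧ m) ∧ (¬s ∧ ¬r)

p=T, m=T, s=F, r=F

  p ∧ m = True
  ¬s ∧ ¬r = True
    ¬s = True
    ¬r = True
Both conjuncts True, so the formula holds.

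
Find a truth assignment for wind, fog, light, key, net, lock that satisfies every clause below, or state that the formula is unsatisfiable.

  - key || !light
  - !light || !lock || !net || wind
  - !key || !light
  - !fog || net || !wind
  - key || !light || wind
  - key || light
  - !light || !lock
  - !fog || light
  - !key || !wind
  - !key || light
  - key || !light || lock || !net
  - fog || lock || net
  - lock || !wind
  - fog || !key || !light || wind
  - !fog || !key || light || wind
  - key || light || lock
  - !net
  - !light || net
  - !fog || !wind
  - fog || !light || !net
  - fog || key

Unsatisfiable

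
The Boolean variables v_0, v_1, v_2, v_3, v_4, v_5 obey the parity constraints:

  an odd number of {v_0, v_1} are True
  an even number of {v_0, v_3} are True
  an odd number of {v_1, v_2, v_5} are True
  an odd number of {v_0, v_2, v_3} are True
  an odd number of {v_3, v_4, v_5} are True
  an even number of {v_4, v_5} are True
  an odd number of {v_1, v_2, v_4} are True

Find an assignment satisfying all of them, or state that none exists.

v_0 = True; v_1 = False; v_2 = True; v_3 = True; v_4 = False; v_5 = False

{v_0, v_1}: 1 true → odd ✓
{v_0, v_3}: 2 true → even ✓
{v_1, v_2, v_5}: 1 true → odd ✓
{v_0, v_2, v_3}: 3 true → odd ✓
{v_3, v_4, v_5}: 1 true → odd ✓
{v_4, v_5}: 0 true → even ✓
{v_1, v_2, v_4}: 1 true → odd ✓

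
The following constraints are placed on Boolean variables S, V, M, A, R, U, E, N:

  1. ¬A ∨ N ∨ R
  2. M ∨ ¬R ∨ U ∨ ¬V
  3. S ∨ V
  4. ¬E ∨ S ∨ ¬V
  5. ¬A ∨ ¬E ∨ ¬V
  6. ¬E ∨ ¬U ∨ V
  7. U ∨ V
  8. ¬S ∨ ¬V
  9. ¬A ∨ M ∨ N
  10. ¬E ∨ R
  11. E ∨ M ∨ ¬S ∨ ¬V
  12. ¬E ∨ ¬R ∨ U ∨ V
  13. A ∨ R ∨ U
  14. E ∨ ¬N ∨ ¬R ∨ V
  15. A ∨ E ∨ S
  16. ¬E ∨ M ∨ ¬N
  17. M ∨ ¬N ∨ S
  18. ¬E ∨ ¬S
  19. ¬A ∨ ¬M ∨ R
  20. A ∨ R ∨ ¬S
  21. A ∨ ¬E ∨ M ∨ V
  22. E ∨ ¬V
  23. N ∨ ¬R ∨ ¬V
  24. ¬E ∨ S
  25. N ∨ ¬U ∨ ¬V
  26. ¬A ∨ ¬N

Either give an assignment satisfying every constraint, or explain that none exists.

Try S = False:
  (S ∨ V) forces V = True.
  (¬E ∨ S ∨ ¬V) forces E = False.
  clause (E ∨ ¬V) is falsified — backtrack.
So S = True.
  then (¬S ∨ ¬V) forces V = False.
  then (¬E ∨ ¬S) forces E = False.
  then (U ∨ V) forces U = True.
Set M = True.
Set A = True.
  then (¬A ∨ ¬M ∨ R) forces R = True.
  then (¬A ∨ ¬N) forces N = False.
All clauses satisfied.

S = True; V = False; M = True; A = True; R = True; U = True; E = False; N = False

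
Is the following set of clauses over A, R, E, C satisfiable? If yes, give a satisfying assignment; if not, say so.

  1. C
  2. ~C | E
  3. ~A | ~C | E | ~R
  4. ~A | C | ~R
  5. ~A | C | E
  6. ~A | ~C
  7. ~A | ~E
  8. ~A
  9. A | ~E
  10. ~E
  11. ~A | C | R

Case E = True:
  Clause (~E) is falsified — contradiction.
Case E = False:
  (C) forces C = True.
  Clause (~C | E) is falsified — contradiction.
Both cases fail, so the formula is unsatisfiable.

No satisfying assignment exists.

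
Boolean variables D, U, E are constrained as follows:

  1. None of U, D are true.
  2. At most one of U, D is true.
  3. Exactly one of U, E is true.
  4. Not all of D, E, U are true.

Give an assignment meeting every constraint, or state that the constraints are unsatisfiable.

D: False, U: False, E: True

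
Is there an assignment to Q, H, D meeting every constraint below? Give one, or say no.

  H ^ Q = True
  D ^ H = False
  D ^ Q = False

Adding constraints 1, 2, 3 mod 2: every variable appears an even number of times on the left, so the left side is 0.
But the right sides sum to 1 (mod 2). 0 ≠ 1 — the system is inconsistent.

No satisfying assignment exists.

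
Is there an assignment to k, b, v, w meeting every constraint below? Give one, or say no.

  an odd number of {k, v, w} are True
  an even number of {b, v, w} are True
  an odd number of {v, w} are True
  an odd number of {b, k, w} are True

k = False; b = True; v = True; w = False

{k, v, w}: 1 true → odd ✓
{b, v, w}: 2 true → even ✓
{v, w}: 1 true → odd ✓
{b, k, w}: 1 true → odd ✓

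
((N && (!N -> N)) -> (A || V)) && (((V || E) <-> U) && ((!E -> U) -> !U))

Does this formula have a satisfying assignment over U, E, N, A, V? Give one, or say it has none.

U = False, E = False, N = False, A = False, V = False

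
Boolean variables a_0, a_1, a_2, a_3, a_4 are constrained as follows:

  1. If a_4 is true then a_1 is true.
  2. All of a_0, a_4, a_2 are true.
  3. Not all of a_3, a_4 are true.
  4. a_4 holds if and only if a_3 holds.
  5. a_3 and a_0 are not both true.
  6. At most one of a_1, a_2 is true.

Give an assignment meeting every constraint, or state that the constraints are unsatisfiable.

UNSATISFIABLE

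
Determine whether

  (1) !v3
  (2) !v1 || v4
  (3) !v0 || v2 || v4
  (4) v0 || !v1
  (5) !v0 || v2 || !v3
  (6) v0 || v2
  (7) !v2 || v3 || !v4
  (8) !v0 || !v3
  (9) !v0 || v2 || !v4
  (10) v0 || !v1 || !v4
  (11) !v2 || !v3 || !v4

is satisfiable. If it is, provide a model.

v0 = True; v1 = False; v2 = True; v3 = False; v4 = False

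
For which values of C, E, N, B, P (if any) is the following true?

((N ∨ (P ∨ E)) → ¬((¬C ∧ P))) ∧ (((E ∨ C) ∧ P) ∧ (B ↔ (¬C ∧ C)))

C: True, E: False, N: True, B: False, P: True

  (N ∨ (P ∨ E)) → ¬((¬C ∧ P)) = True
    N ∨ (P ∨ E) = True
      P ∨ E = True
    ¬((¬C ∧ P)) = True
      ¬C ∧ P = False
        ¬C = False
  ((E ∨ C) ∧ P) ∧ (B ↔ (¬C ∧ C)) = True
    (E ∨ C) ∧ P = True
      E ∨ C = True
    B ↔ (¬C ∧ C) = True
      ¬C ∧ C = False
        ¬C = False
Both conjuncts True, so the formula holds.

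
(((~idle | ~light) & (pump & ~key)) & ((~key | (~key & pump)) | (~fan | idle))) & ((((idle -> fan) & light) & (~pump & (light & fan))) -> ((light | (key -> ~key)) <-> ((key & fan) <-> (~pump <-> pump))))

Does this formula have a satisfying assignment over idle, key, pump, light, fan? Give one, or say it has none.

idle=F; key=F; pump=T; light=F; fan=T

  ((~idle | ~light) & (pump & ~key)) & ((~key | (~key & pump)) | (~fan | idle)) = True
    (~idle | ~light) & (pump & ~key) = True
      ~idle | ~light = True
        ~idle = True
        ~light = True
      pump & ~key = True
        ~key = True
    (~key | (~key & pump)) | (~fan | idle) = True
      ~key | (~key & pump) = True
        ~key = True
        ~key & pump = True
          ~key = True
      ~fan | idle = False
        ~fan = False
  (((idle -> fan) & light) & (~pump & (light & fan))) -> ((light | (key -> ~key)) <-> ((key & fan) <-> (~pump <-> pump))) = True
    ((idle -> fan) & light) & (~pump & (light & fan)) = False
      (idle -> fan) & light = False
        idle -> fan = True
      ~pump & (light & fan) = False
        ~pump = False
        light & fan = False
    (light | (key -> ~key)) <-> ((key & fan) <-> (~pump <-> pump)) = True
      light | (key -> ~key) = True
        key -> ~key = True
          ~key = True
      (key & fan) <-> (~pump <-> pump) = True
        key & fan = False
        ~pump <-> pump = False
          ~pump = False
Both conjuncts True, so the formula holds.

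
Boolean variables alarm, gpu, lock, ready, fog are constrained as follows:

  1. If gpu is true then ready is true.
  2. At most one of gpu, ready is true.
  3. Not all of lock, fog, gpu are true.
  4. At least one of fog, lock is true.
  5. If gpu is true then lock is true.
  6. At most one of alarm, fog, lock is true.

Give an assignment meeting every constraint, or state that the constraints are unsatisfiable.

alarm: False; gpu: False; lock: True; ready: True; fog: False

  (1) gpu=F ⇒ ready: vacuous ✓
  (2) {gpu, ready}: 1 true — at most one ✓
  (3) {lock, fog, gpu}: 1/3 true — not all ✓
  (4) {fog, lock}: 1 true — at least one ✓
  (5) gpu=F ⇒ lock: vacuous ✓
  (6) {alarm, fog, lock}: 1 true — at most one ✓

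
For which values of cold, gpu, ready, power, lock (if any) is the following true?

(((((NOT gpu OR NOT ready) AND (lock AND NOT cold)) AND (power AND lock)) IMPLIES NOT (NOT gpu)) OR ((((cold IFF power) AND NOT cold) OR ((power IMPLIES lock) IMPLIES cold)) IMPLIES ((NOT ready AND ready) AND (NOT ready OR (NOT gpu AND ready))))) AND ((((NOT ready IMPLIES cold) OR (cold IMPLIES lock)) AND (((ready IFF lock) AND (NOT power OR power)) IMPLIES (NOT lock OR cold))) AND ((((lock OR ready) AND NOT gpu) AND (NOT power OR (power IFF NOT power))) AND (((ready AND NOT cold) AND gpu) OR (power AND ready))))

Unsatisfiable — no assignment works.

Case power = True: the conjunct NOT power OR (power IFF NOT power) becomes NOT True OR (True IFF False) = False.
Case power = False: the formula simplifies to (((NOT ready IMPLIES cold) OR (cold IMPLIES lock)) AND ((ready IFF lock) IMPLIES (NOT lock OR cold))) AND (((lock OR ready) AND NOT gpu) AND ((ready AND NOT cold) AND gpu)).
  gpu = True: the conjunct NOT gpu is False.
  gpu = False: the conjunct gpu is False.
Both cases fail — unsatisfiable.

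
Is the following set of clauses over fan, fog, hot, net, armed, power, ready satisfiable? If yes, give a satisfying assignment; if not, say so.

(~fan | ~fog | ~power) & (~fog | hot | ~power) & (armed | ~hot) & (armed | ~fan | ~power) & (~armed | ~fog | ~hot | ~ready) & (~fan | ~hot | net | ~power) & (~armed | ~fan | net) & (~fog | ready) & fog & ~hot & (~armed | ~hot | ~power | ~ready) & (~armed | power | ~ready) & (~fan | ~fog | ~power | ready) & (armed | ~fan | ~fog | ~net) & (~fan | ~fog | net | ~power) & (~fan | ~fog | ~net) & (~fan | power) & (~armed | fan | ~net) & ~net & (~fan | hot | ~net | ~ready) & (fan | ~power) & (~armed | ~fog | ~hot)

fan=F; fog=T; hot=F; net=F; armed=F; power=F; ready=T

Unit clause (fog) forces fog = True.
Unit clause (~hot) forces hot = False.
Unit clause (~net) forces net = False.
In (~fog | hot | ~power) only ~power is left, so power = False.
In (~fog | ready) only ready is left, so ready = True.
In (~armed | power | ~ready) only ~armed is left, so armed = False.
In (~fan | power) only ~fan is left, so fan = False.
All clauses satisfied.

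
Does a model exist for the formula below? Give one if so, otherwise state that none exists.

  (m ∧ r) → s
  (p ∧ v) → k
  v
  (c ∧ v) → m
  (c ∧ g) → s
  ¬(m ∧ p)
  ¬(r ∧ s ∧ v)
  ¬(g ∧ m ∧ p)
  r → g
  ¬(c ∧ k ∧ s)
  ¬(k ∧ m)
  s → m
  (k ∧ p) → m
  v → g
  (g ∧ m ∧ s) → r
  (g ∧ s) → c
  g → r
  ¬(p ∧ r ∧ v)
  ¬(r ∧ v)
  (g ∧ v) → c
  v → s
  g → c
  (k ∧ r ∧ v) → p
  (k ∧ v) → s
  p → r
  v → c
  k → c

Case v = True:
  (¬r ∨ ¬v) forces r = False.
  (¬g ∨ r) forces g = False.
  Clause (g ∨ ¬v) is falsified — contradiction.
Case v = False:
  Clause (v) is falsified — contradiction.
Both cases fail, so the formula is unsatisfiable.

No satisfying assignment exists.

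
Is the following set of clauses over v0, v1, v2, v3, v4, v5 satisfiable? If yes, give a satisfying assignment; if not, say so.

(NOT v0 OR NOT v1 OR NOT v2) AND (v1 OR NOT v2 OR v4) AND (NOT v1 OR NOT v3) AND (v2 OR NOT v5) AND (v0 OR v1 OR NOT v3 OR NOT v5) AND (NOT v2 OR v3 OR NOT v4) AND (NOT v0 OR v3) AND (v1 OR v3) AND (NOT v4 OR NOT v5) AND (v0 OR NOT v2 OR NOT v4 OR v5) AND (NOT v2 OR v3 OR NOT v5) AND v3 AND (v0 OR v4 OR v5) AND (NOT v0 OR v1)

v0: False; v1: False; v2: False; v3: True; v4: True; v5: False

Unit clause (v3) forces v3 = True.
In (NOT v1 OR NOT v3) only NOT v1 is left, so v1 = False.
In (NOT v0 OR v1) only NOT v0 is left, so v0 = False.
In (v0 OR v1 OR NOT v3 OR NOT v5) only NOT v5 is left, so v5 = False.
In (v0 OR v4 OR v5) only v4 is left, so v4 = True.
In (v0 OR NOT v2 OR NOT v4 OR v5) only NOT v2 is left, so v2 = False.
All clauses satisfied.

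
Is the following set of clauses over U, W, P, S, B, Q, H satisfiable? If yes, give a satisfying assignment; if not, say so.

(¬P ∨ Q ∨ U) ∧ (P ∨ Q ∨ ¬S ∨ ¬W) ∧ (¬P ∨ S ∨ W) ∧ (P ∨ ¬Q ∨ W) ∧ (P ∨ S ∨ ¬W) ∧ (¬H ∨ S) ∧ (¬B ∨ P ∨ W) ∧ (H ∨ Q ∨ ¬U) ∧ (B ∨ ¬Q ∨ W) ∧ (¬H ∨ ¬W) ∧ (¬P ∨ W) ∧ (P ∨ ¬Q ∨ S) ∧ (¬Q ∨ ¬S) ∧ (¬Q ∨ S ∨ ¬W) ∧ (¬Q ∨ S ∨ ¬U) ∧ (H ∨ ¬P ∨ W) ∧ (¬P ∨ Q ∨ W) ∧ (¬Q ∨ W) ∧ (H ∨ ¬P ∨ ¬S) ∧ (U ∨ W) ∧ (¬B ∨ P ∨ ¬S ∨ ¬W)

U = True, W = False, P = False, S = True, B = False, Q = False, H = True

Set U = True.
Try W = True:
  (¬H ∨ ¬W) forces H = False.
  (H ∨ Q ∨ ¬U) forces Q = True.
  (¬Q ∨ ¬S) forces S = False.
  clause (¬Q ∨ S ∨ ¬W) is falsified — backtrack.
So W = False.
  then (¬P ∨ W) forces P = False.
  then (¬Q ∨ W) forces Q = False.
  then (¬B ∨ P ∨ W) forces B = False.
  then (H ∨ Q ∨ ¬U) forces H = True.
  then (¬H ∨ S) forces S = True.
All clauses satisfied.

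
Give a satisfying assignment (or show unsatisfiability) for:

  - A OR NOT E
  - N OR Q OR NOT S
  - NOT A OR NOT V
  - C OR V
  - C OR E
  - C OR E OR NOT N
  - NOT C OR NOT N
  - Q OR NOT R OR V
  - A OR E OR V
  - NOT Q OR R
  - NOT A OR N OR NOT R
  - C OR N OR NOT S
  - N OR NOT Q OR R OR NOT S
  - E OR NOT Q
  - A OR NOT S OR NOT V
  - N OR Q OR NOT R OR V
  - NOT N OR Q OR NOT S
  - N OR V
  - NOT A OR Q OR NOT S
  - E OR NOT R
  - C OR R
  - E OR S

Case E = True:
  (A OR NOT E) forces A = True.
  (NOT A OR NOT V) forces V = False.
  (C OR V) forces C = True.
  (NOT C OR NOT N) forces N = False.
  Clause (N OR V) is falsified — contradiction.
Case E = False:
  (C OR E) forces C = True.
  (NOT C OR NOT N) forces N = False.
  (E OR NOT Q) forces Q = False.
  (N OR Q OR NOT S) forces S = False.
  Clause (E OR S) is falsified — contradiction.
Both cases fail, so the formula is unsatisfiable.

UNSATISFIABLE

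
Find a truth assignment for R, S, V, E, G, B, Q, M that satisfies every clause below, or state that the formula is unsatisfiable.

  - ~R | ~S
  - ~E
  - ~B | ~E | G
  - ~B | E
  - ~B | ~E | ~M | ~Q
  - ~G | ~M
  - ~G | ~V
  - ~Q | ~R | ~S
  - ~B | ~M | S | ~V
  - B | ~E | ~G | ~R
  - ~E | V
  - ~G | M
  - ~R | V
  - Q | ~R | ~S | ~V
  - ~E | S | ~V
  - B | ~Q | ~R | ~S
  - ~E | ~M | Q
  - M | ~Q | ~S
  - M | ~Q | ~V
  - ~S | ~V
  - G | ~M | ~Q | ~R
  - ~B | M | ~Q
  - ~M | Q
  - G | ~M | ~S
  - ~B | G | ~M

Unit clause (~E) forces E = False.
In (~B | E) only ~B is left, so B = False.
Set R = False.
Set S = False.
Set V = True.
  then (~G | ~V) forces G = False.
Set Q = False.
  then (~M | Q) forces M = False.
All clauses satisfied.

R: False, S: False, V: True, E: False, G: False, B: False, Q: False, M: False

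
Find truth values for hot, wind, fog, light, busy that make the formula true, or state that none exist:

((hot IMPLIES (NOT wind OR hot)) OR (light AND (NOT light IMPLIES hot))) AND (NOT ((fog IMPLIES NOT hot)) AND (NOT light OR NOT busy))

hot=T, wind=T, fog=T, light=F, busy=T

  (hot IMPLIES (NOT wind OR hot)) OR (light AND (NOT light IMPLIES hot)) = True
    hot IMPLIES (NOT wind OR hot) = True
      NOT wind OR hot = True
        NOT wind = False
    light AND (NOT light IMPLIES hot) = False
      NOT light IMPLIES hot = True
        NOT light = True
  NOT ((fog IMPLIES NOT hot)) AND (NOT light OR NOT busy) = True
    NOT ((fog IMPLIES NOT hot)) = True
      fog IMPLIES NOT hot = False
        NOT hot = False
    NOT light OR NOT busy = True
      NOT light = True
      NOT busy = False
Both conjuncts True, so the formula holds.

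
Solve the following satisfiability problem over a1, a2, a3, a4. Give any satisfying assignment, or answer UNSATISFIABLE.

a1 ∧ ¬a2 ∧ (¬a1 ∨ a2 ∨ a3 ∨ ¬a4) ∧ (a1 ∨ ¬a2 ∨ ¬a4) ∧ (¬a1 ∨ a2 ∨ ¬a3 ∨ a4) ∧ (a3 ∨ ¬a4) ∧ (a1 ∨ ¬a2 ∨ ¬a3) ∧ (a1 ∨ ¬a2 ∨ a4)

a1 = True, a2 = False, a3 = False, a4 = False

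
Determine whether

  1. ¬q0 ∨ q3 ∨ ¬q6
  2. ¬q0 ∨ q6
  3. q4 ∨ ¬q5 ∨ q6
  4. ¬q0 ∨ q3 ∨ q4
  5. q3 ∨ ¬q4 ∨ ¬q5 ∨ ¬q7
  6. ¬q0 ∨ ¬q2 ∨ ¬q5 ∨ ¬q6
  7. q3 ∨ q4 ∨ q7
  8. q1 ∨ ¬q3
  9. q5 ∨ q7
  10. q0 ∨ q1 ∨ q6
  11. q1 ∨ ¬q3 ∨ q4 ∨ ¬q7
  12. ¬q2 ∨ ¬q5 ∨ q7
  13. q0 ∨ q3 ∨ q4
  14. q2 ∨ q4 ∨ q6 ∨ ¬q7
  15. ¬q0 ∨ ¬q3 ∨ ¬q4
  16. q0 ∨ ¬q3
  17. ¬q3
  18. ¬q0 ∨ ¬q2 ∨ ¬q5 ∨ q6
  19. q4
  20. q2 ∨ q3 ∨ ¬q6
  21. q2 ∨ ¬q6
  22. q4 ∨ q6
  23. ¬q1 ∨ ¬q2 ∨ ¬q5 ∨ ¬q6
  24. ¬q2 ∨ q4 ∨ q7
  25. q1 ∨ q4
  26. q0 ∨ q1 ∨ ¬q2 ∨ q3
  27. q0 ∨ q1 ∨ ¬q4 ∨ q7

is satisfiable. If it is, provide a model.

Unit clause (¬q3) forces q3 = False.
Unit clause (q4) forces q4 = True.
Try q0 = True:
  (¬q0 ∨ q3 ∨ ¬q6) forces q6 = False.
  clause (¬q0 ∨ q6) is falsified — backtrack.
So q0 = False.
Set q1 = True.
Set q2 = True.
Set q5 = False.
  then (q5 ∨ q7) forces q7 = True.
Set q6 = False.
All clauses satisfied.

q0: False, q1: True, q2: True, q3: False, q4: True, q5: False, q6: False, q7: True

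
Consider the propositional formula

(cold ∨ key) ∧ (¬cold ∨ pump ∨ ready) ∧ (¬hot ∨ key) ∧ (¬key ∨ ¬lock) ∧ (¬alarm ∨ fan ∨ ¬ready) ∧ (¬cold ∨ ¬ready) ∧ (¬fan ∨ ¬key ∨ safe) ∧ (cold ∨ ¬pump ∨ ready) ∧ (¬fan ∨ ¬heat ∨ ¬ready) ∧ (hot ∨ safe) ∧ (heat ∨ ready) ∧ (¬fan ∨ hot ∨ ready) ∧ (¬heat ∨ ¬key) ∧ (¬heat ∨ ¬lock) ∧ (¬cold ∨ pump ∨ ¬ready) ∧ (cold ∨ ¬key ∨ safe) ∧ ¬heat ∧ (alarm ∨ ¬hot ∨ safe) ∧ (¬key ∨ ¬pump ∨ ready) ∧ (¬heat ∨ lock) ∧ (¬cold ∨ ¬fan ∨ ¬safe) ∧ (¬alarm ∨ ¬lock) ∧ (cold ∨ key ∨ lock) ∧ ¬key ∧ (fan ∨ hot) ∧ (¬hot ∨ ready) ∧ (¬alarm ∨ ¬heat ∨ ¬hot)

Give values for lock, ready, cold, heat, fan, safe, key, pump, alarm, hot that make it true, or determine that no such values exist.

The formula is unsatisfiable.

Case ready = True:
  (¬cold ∨ ¬ready) forces cold = False.
  (cold ∨ key) forces key = True.
  Clause (¬key) is falsified — contradiction.
Case ready = False:
  (heat ∨ ready) forces heat = True.
  Clause (¬heat) is falsified — contradiction.
Both cases fail, so the formula is unsatisfiable.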